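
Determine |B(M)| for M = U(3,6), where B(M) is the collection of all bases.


Bases of U(3,6) are all 3-element subsets of the 6-element ground set.
Number of bases = C(6,3).
(6 choose 3) = 20.

20


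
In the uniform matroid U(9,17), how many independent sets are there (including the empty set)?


Independent sets of U(9,17) are all subsets of size <= 9.
Count = C(17,0) + C(17,1) + C(17,2) + C(17,3) + C(17,4) + C(17,5) + C(17,6) + C(17,7) + C(17,8) + C(17,9)
     = 1 + 17 + 136 + 680 + 2380 + 6188 + 12376 + 19448 + 24310 + 24310
     = 89846.

89846


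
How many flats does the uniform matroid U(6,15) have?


Flats of U(6,15): every subset of size < 6 is a flat, plus E itself.
Count = (15 choose 0) + (15 choose 1) + (15 choose 2) + (15 choose 3) + (15 choose 4) + (15 choose 5) + 1
     = 1 + 15 + 105 + 455 + 1365 + 3003 + 1
     = 4945.

4945


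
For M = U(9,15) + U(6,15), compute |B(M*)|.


(M1+M2)* = M1* + M2*.
M1* = U(6,15), bases: C(15,6) = 5005.
M2* = U(9,15), bases: C(15,9) = 5005.
|B(M*)| = 5005 * 5005 = 25050025.

25050025


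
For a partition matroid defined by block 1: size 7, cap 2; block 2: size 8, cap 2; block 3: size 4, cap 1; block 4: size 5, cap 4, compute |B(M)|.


A basis picks exactly ci elements from block i.
Number of bases = product of C(|Si|, ci).
= C(7,2) * C(8,2) * C(4,1) * C(5,4)
= 21 * 28 * 4 * 5
= 11760.

11760


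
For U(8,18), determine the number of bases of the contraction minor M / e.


Contracting e from U(8,18) gives U(7,17).
Bases of U(7,17) = C(17,7) = 19448.

19448


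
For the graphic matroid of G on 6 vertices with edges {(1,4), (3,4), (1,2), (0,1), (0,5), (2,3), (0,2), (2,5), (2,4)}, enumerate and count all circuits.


A circuit in a graphic matroid = edge set of a simple cycle.
G has 6 vertices and 9 edges.
Enumerating all minimal edge subsets forming cycles...
Total circuits found: 10.

10


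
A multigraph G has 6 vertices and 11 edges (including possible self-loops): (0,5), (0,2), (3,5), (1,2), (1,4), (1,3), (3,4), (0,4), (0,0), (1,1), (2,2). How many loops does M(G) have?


In a graphic matroid, a loop is a self-loop edge (u,u) with rank 0.
Examining all 11 edges for self-loops...
Self-loops found: (0,0), (1,1), (2,2)
Number of loops = 3.

3


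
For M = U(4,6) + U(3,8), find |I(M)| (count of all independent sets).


For a direct sum, |I(M1+M2)| = |I(M1)| * |I(M2)|.
|I(U(4,6))| = sum C(6,k) for k=0..4 = 57.
|I(U(3,8))| = sum C(8,k) for k=0..3 = 93.
Total = 57 * 93 = 5301.

5301


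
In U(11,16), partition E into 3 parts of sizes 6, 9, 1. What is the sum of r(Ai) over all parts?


r(Ai) = min(|Ai|, 11) for each part.
Sum = min(6,11) + min(9,11) + min(1,11)
    = 6 + 9 + 1
    = 16.

16


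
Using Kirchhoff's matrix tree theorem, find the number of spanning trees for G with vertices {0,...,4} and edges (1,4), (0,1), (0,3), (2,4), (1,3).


By Kirchhoff's matrix tree theorem, the number of spanning trees equals
the determinant of any cofactor of the Laplacian matrix L.
G has 5 vertices and 5 edges.
Computing the (4 x 4) cofactor determinant gives 3.

3


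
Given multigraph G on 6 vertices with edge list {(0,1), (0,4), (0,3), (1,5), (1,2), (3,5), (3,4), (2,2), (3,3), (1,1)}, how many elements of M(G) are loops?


In a graphic matroid, a loop is a self-loop edge (u,u) with rank 0.
Examining all 10 edges for self-loops...
Self-loops found: (2,2), (3,3), (1,1)
Number of loops = 3.

3


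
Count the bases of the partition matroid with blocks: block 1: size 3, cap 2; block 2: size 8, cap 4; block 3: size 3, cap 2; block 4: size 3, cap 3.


A basis picks exactly ci elements from block i.
Number of bases = product of C(|Si|, ci).
= C(3,2) * C(8,4) * C(3,2) * C(3,3)
= 3 * 70 * 3 * 1
= 630.

630


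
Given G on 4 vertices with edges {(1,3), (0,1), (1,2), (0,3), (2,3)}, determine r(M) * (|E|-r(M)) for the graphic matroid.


r(M) = |V| - c = 4 - 1 = 3.
nullity = |E| - r(M) = 5 - 3 = 2.
Product = 3 * 2 = 6.

6


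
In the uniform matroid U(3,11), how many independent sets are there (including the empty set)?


Independent sets of U(3,11) are all subsets of size <= 3.
Count = C(11,0) + C(11,1) + C(11,2) + C(11,3)
     = 1 + 11 + 55 + 165
     = 232.

232


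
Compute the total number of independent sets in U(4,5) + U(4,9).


For a direct sum, |I(M1+M2)| = |I(M1)| * |I(M2)|.
|I(U(4,5))| = sum C(5,k) for k=0..4 = 31.
|I(U(4,9))| = sum C(9,k) for k=0..4 = 256.
Total = 31 * 256 = 7936.

7936


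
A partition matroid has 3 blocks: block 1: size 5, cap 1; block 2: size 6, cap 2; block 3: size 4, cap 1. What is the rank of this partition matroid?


Rank of a partition matroid = sum of min(|Si|, ci) for each block.
= min(5,1) + min(6,2) + min(4,1)
= 1 + 2 + 1
= 4.

4


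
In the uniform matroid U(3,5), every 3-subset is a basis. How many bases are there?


Bases of U(3,5) are all 3-element subsets of the 5-element ground set.
Number of bases = C(5,3).
(5 choose 3) = 10.

10


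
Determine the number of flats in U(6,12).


Flats of U(6,12): every subset of size < 6 is a flat, plus E itself.
Count = C(12,0) + C(12,1) + C(12,2) + C(12,3) + C(12,4) + C(12,5) + 1
     = 1 + 12 + 66 + 220 + 495 + 792 + 1
     = 1587.

1587


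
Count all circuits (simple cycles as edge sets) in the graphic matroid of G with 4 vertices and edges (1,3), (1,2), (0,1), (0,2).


A circuit in a graphic matroid = edge set of a simple cycle.
G has 4 vertices and 4 edges.
Enumerating all minimal edge subsets forming cycles...
Total circuits found: 1.

1


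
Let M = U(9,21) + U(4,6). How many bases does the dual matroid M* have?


(M1+M2)* = M1* + M2*.
M1* = U(12,21), bases: C(21,12) = 293930.
M2* = U(2,6), bases: C(6,2) = 15.
|B(M*)| = 293930 * 15 = 4408950.

4408950


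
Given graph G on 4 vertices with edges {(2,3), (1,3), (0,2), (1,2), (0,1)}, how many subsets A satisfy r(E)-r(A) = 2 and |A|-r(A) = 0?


R(x,y) = sum over A in 2^E of x^(r(E)-r(A)) * y^(|A|-r(A)).
G has 4 vertices, 5 edges. r(E) = 3.
Enumerate all 2^5 = 32 subsets.
Count subsets with r(E)-r(A)=2 and |A|-r(A)=0: 5.

5


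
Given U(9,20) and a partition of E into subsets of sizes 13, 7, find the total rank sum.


r(Ai) = min(|Ai|, 9) for each part.
Sum = min(13,9) + min(7,9)
    = 9 + 7
    = 16.

16


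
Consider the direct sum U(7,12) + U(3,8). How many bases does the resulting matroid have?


Bases of a direct sum M1 + M2: |B| = |B(M1)| * |B(M2)|.
|B(U(7,12))| = C(12,7) = 792.
|B(U(3,8))| = C(8,3) = 56.
Total bases = 792 * 56 = 44352.

44352


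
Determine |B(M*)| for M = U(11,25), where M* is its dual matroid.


The dual of U(r,n) is U(n-r, n) = U(14,25).
Bases of U(14,25) are all (14)-element subsets.
|B(M*)| = C(25,14) = 25! / (14! * 11!) = 4457400.

4457400


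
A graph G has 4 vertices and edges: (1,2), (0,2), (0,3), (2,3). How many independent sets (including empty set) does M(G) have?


An independent set in a graphic matroid is an acyclic edge subset.
G has 4 vertices and 4 edges.
Enumerate all 2^4 = 16 subsets, checking for acyclicity.
Total independent sets = 14.

14


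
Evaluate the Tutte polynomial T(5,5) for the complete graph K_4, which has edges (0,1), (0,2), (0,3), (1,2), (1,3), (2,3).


T(K_4; x,y) = x^3 + 3x^2 + 4xy + 2x + y^3 + 3y^2 + 2y.
Substituting x=5, y=5:
= 125 + 75 + 100 + 10 + 125 + 75 + 10
= 520.

520


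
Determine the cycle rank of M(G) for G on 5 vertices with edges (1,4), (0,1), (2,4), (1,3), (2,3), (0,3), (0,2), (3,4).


Cycle rank (nullity) = |E| - r(M) = |E| - (|V| - c).
|E| = 8, |V| = 5, c = 1.
Nullity = 8 - (5 - 1) = 8 - 4 = 4.

4


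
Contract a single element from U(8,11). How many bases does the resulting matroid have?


Contracting e from U(8,11) gives U(7,10).
Bases of U(7,10) = (10 choose 7) = 120.

120


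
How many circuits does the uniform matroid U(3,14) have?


In U(3,14), circuits are the (4)-element subsets.
Any set of 4 elements is dependent, and removing any one element gives
an independent set of size 3, so it is a minimal dependent set.
Number of circuits = C(14,4) = (14 * 13 * 12 * 11) / (1 * 2 * 3 * 4) = 1001.

1001


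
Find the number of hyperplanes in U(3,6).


Hyperplanes of U(3,6) are flats of rank 2.
In a uniform matroid, these are exactly the (2)-element subsets.
Count = C(6,2) = 6! / (2! * 4!) = 15.

15


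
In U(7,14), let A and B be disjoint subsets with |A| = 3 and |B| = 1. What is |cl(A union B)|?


|A union B| = 3 + 1 = 4 (disjoint).
In U(7,14), cl(S) = S if |S| < 7, else cl(S) = E.
Since 4 < 7, cl(A union B) = A union B.
|cl(A union B)| = 4.

4


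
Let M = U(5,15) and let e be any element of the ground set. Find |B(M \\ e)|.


Deleting e from U(5,15) gives U(5,14) since n > r.
Bases of U(5,14) = (14 choose 5) = 2002.

2002


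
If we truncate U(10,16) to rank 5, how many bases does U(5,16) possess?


Truncating U(10,16) to rank 5 gives U(5,16).
Bases of U(5,16) are all 5-element subsets of 16 elements.
Number of bases = (16 choose 5) = 4368.

4368


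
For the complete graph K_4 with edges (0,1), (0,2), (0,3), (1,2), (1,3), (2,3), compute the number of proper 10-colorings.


P(K_4, k) = k(k-1)(k-2)...(k-3).
P(10) = (10) * (9) * (8) * (7) = 5040.

5040


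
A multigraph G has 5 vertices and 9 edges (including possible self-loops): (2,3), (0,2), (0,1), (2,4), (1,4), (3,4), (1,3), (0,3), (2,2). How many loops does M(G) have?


In a graphic matroid, a loop is a self-loop edge (u,u) with rank 0.
Examining all 9 edges for self-loops...
Self-loops found: (2,2)
Number of loops = 1.

1


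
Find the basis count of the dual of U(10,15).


The dual of U(r,n) is U(n-r, n) = U(5,15).
Bases of U(5,15) are all (5)-element subsets.
|B(M*)| = C(15,5) = 3003.

3003


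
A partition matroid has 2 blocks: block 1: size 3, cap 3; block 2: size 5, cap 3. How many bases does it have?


A basis picks exactly ci elements from block i.
Number of bases = product of C(|Si|, ci).
= C(3,3) * C(5,3)
= 1 * 10
= 10.

10


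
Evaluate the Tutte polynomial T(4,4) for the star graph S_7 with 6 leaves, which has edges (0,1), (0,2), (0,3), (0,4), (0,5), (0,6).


A star on 7 vertices is a tree with 6 edges.
T(x,y) = x^(6) for any tree.
T(4,4) = 4^6 = 4096.

4096


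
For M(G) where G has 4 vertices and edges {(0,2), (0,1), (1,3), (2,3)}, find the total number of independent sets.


An independent set in a graphic matroid is an acyclic edge subset.
G has 4 vertices and 4 edges.
Enumerate all 2^4 = 16 subsets, checking for acyclicity.
Total independent sets = 15.

15


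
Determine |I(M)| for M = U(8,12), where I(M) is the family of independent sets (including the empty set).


Independent sets of U(8,12) are all subsets of size <= 8.
Count = (12 choose 0) + (12 choose 1) + (12 choose 2) + (12 choose 3) + (12 choose 4) + (12 choose 5) + (12 choose 6) + (12 choose 7) + (12 choose 8)
     = 1 + 12 + 66 + 220 + 495 + 792 + 924 + 792 + 495
     = 3797.

3797


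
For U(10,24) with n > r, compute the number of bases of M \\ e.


Deleting e from U(10,24) gives U(10,23) since n > r.
Bases of U(10,23) = (23 choose 10) = 1144066.

1144066


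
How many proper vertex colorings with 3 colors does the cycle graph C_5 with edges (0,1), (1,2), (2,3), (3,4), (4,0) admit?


P(C_5, k) = (k-1)^5 + (-1)^5*(k-1).
P(3) = (2)^5 - 2
= 32 - 2 = 30.

30


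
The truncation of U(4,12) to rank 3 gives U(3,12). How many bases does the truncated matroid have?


Truncating U(4,12) to rank 3 gives U(3,12).
Bases of U(3,12) are all 3-element subsets of 12 elements.
Number of bases = C(12,3) = 12! / (3! * 9!) = 220.

220


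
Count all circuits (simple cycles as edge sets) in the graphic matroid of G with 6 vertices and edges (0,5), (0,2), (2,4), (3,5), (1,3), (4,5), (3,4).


A circuit in a graphic matroid = edge set of a simple cycle.
G has 6 vertices and 7 edges.
Enumerating all minimal edge subsets forming cycles...
Total circuits found: 3.

3


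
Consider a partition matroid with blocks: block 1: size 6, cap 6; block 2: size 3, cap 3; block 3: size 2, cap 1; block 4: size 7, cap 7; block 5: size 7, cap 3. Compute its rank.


Rank of a partition matroid = sum of min(|Si|, ci) for each block.
= min(6,6) + min(3,3) + min(2,1) + min(7,7) + min(7,3)
= 6 + 3 + 1 + 7 + 3
= 20.

20


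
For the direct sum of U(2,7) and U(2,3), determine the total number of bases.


Bases of a direct sum M1 + M2: |B| = |B(M1)| * |B(M2)|.
|B(U(2,7))| = C(7,2) = 21.
|B(U(2,3))| = C(3,2) = 3.
Total bases = 21 * 3 = 63.

63


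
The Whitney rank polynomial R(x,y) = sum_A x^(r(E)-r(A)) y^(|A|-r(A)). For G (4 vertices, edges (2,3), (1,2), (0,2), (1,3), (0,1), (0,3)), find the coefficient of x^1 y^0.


R(x,y) = sum over A in 2^E of x^(r(E)-r(A)) * y^(|A|-r(A)).
G has 4 vertices, 6 edges. r(E) = 3.
Enumerate all 2^6 = 64 subsets.
Count subsets with r(E)-r(A)=1 and |A|-r(A)=0: 15.

15


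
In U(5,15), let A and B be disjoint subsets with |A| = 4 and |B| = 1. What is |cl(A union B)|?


|A union B| = 4 + 1 = 5 (disjoint).
In U(5,15), cl(S) = S if |S| < 5, else cl(S) = E.
Since 5 >= 5, cl(A union B) = E.
|cl(A union B)| = 15.

15


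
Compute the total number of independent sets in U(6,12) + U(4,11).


For a direct sum, |I(M1+M2)| = |I(M1)| * |I(M2)|.
|I(U(6,12))| = sum C(12,k) for k=0..6 = 2510.
|I(U(4,11))| = sum C(11,k) for k=0..4 = 562.
Total = 2510 * 562 = 1410620.

1410620


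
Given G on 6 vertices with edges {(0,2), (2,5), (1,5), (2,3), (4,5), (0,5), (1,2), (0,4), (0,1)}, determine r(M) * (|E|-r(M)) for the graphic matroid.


r(M) = |V| - c = 6 - 1 = 5.
nullity = |E| - r(M) = 9 - 5 = 4.
Product = 5 * 4 = 20.

20


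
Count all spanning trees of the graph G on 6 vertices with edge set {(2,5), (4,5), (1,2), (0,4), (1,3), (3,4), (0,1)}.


By Kirchhoff's matrix tree theorem, the number of spanning trees equals
the determinant of any cofactor of the Laplacian matrix L.
G has 6 vertices and 7 edges.
Computing the (5 x 5) cofactor determinant gives 16.

16


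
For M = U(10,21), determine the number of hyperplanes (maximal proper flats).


Hyperplanes of U(10,21) are flats of rank 9.
In a uniform matroid, these are exactly the (9)-element subsets.
Count = C(21,9) = 293930.

293930


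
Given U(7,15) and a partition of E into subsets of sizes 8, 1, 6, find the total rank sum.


r(Ai) = min(|Ai|, 7) for each part.
Sum = min(8,7) + min(1,7) + min(6,7)
    = 7 + 1 + 6
    = 14.

14


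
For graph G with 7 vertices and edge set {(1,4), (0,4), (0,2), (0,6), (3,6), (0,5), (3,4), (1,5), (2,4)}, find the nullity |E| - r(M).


Cycle rank (nullity) = |E| - r(M) = |E| - (|V| - c).
|E| = 9, |V| = 7, c = 1.
Nullity = 9 - (7 - 1) = 9 - 6 = 3.

3


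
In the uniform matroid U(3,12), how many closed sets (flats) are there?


Flats of U(3,12): every subset of size < 3 is a flat, plus E itself.
Count = (12 choose 0) + (12 choose 1) + (12 choose 2) + 1
     = 1 + 12 + 66 + 1
     = 80.

80


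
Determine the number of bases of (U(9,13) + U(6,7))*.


(M1+M2)* = M1* + M2*.
M1* = U(4,13), bases: C(13,4) = 715.
M2* = U(1,7), bases: C(7,1) = 7.
|B(M*)| = 715 * 7 = 5005.

5005


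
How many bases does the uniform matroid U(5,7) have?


Bases of U(5,7) are all 5-element subsets of the 7-element ground set.
Number of bases = C(7,5).
C(7,5) = 21.

21


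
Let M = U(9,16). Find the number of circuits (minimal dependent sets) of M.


In U(9,16), circuits are the (10)-element subsets.
Any set of 10 elements is dependent, and removing any one element gives
an independent set of size 9, so it is a minimal dependent set.
Number of circuits = (16 choose 10) = 8008.

8008


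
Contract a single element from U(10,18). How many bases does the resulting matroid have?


Contracting e from U(10,18) gives U(9,17).
Bases of U(9,17) = (17 choose 9) = 24310.

24310


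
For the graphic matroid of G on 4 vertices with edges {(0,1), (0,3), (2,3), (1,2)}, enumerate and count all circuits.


A circuit in a graphic matroid = edge set of a simple cycle.
G has 4 vertices and 4 edges.
Enumerating all minimal edge subsets forming cycles...
Total circuits found: 1.

1


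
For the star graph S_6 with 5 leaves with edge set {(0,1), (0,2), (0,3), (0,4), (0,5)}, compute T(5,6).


A star on 6 vertices is a tree with 5 edges.
T(x,y) = x^(5) for any tree.
T(5,6) = 5^5 = 3125.

3125


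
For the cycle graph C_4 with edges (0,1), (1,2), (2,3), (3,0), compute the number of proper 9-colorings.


P(C_4, k) = (k-1)^4 + (-1)^4*(k-1).
P(9) = (8)^4 + 8
= 4096 + 8 = 4104.

4104


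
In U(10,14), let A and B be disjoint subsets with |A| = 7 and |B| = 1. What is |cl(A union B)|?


|A union B| = 7 + 1 = 8 (disjoint).
In U(10,14), cl(S) = S if |S| < 10, else cl(S) = E.
Since 8 < 10, cl(A union B) = A union B.
|cl(A union B)| = 8.

8


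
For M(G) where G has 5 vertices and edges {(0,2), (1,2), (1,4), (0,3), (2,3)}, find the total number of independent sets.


An independent set in a graphic matroid is an acyclic edge subset.
G has 5 vertices and 5 edges.
Enumerate all 2^5 = 32 subsets, checking for acyclicity.
Total independent sets = 28.

28


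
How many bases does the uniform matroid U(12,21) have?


Bases of U(12,21) are all 12-element subsets of the 21-element ground set.
Number of bases = C(21,12).
C(21,12) = 293930.

293930


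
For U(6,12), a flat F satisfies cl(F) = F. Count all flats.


Flats of U(6,12): every subset of size < 6 is a flat, plus E itself.
Count = (12 choose 0) + (12 choose 1) + (12 choose 2) + (12 choose 3) + (12 choose 4) + (12 choose 5) + 1
     = 1 + 12 + 66 + 220 + 495 + 792 + 1
     = 1587.

1587


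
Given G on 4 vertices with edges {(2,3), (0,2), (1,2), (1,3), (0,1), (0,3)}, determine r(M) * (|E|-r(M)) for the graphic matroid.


r(M) = |V| - c = 4 - 1 = 3.
nullity = |E| - r(M) = 6 - 3 = 3.
Product = 3 * 3 = 9.

9


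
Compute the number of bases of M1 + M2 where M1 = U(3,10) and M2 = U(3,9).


Bases of a direct sum M1 + M2: |B| = |B(M1)| * |B(M2)|.
|B(U(3,10))| = C(10,3) = 120.
|B(U(3,9))| = C(9,3) = 84.
Total bases = 120 * 84 = 10080.

10080


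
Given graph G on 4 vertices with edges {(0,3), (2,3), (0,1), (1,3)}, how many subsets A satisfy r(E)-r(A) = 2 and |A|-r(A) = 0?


R(x,y) = sum over A in 2^E of x^(r(E)-r(A)) * y^(|A|-r(A)).
G has 4 vertices, 4 edges. r(E) = 3.
Enumerate all 2^4 = 16 subsets.
Count subsets with r(E)-r(A)=2 and |A|-r(A)=0: 4.

4


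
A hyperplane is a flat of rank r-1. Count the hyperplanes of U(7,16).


Hyperplanes of U(7,16) are flats of rank 6.
In a uniform matroid, these are exactly the (6)-element subsets.
Count = (16 choose 6) = 8008.

8008


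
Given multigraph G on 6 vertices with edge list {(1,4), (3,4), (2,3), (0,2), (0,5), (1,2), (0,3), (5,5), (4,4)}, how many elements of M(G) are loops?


In a graphic matroid, a loop is a self-loop edge (u,u) with rank 0.
Examining all 9 edges for self-loops...
Self-loops found: (5,5), (4,4)
Number of loops = 2.

2


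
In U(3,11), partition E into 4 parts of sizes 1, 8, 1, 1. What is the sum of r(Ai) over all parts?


r(Ai) = min(|Ai|, 3) for each part.
Sum = min(1,3) + min(8,3) + min(1,3) + min(1,3)
    = 1 + 3 + 1 + 1
    = 6.

6


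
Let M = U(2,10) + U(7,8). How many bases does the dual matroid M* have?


(M1+M2)* = M1* + M2*.
M1* = U(8,10), bases: C(10,8) = 45.
M2* = U(1,8), bases: C(8,1) = 8.
|B(M*)| = 45 * 8 = 360.

360


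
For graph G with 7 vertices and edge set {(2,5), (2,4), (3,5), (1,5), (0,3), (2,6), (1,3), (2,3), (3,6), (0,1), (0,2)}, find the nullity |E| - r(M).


Cycle rank (nullity) = |E| - r(M) = |E| - (|V| - c).
|E| = 11, |V| = 7, c = 1.
Nullity = 11 - (7 - 1) = 11 - 6 = 5.

5


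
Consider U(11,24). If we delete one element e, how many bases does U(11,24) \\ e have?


Deleting e from U(11,24) gives U(11,23) since n > r.
Bases of U(11,23) = (23 choose 11) = 1352078.

1352078


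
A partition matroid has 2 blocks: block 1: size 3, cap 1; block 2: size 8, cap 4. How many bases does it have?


A basis picks exactly ci elements from block i.
Number of bases = product of C(|Si|, ci).
= C(3,1) * C(8,4)
= 3 * 70
= 210.

210


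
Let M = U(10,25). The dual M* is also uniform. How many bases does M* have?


The dual of U(r,n) is U(n-r, n) = U(15,25).
Bases of U(15,25) are all (15)-element subsets.
|B(M*)| = (25 choose 15) = 3268760.

3268760


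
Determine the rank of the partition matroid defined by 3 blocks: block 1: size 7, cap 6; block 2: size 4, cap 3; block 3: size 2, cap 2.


Rank of a partition matroid = sum of min(|Si|, ci) for each block.
= min(7,6) + min(4,3) + min(2,2)
= 6 + 3 + 2
= 11.

11


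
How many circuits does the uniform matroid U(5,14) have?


In U(5,14), circuits are the (6)-element subsets.
Any set of 6 elements is dependent, and removing any one element gives
an independent set of size 5, so it is a minimal dependent set.
Number of circuits = C(14,6) = 3003.

3003


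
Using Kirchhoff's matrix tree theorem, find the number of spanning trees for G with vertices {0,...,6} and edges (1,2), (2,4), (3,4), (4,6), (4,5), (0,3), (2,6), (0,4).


By Kirchhoff's matrix tree theorem, the number of spanning trees equals
the determinant of any cofactor of the Laplacian matrix L.
G has 7 vertices and 8 edges.
Computing the (6 x 6) cofactor determinant gives 9.

9


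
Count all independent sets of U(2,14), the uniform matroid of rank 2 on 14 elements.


Independent sets of U(2,14) are all subsets of size <= 2.
Count = C(14,0) + C(14,1) + C(14,2)
     = 1 + 14 + 91
     = 106.

106


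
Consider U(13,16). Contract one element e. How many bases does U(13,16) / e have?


Contracting e from U(13,16) gives U(12,15).
Bases of U(12,15) = (15 choose 12) = 455.

455


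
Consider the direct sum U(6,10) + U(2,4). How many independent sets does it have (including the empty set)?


For a direct sum, |I(M1+M2)| = |I(M1)| * |I(M2)|.
|I(U(6,10))| = sum C(10,k) for k=0..6 = 848.
|I(U(2,4))| = sum C(4,k) for k=0..2 = 11.
Total = 848 * 11 = 9328.

9328


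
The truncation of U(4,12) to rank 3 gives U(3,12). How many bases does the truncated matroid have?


Truncating U(4,12) to rank 3 gives U(3,12).
Bases of U(3,12) are all 3-element subsets of 12 elements.
Number of bases = C(12,3) = (12 * 11 * 10) / (1 * 2 * 3) = 220.

220


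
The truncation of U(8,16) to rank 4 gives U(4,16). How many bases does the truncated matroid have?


Truncating U(8,16) to rank 4 gives U(4,16).
Bases of U(4,16) are all 4-element subsets of 16 elements.
Number of bases = C(16,4) = (16 * 15 * 14 * 13) / (1 * 2 * 3 * 4) = 1820.

1820


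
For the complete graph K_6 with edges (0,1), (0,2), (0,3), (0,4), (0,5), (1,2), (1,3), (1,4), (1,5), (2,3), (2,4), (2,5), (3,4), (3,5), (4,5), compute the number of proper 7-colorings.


P(K_6, k) = k(k-1)(k-2)...(k-5).
P(7) = (7) * (6) * (5) * (4) * (3) * (2) = 5040.

5040


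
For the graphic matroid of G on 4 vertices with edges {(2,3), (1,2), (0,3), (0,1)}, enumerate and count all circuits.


A circuit in a graphic matroid = edge set of a simple cycle.
G has 4 vertices and 4 edges.
Enumerating all minimal edge subsets forming cycles...
Total circuits found: 1.

1


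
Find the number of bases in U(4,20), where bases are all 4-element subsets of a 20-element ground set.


Bases of U(4,20) are all 4-element subsets of the 20-element ground set.
Number of bases = C(20,4).
(20 choose 4) = 4845.

4845


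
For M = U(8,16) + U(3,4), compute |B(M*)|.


(M1+M2)* = M1* + M2*.
M1* = U(8,16), bases: C(16,8) = 12870.
M2* = U(1,4), bases: C(4,1) = 4.
|B(M*)| = 12870 * 4 = 51480.

51480


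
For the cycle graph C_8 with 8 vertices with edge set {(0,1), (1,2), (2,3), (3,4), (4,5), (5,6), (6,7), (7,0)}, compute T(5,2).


T(C_8; x,y) = x + x^2 + ... + x^(7) + y.
T(5,2) = 5^1 + 5^2 + 5^3 + 5^4 + 5^5 + 5^6 + 5^7 + 2
= 5 + 25 + 125 + 625 + 3125 + 15625 + 78125 + 2
= 97657.

97657


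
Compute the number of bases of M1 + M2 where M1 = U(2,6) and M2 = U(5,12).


Bases of a direct sum M1 + M2: |B| = |B(M1)| * |B(M2)|.
|B(U(2,6))| = C(6,2) = 15.
|B(U(5,12))| = C(12,5) = 792.
Total bases = 15 * 792 = 11880.

11880


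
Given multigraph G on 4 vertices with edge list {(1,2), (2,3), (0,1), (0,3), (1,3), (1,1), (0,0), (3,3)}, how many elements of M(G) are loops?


In a graphic matroid, a loop is a self-loop edge (u,u) with rank 0.
Examining all 8 edges for self-loops...
Self-loops found: (1,1), (0,0), (3,3)
Number of loops = 3.

3


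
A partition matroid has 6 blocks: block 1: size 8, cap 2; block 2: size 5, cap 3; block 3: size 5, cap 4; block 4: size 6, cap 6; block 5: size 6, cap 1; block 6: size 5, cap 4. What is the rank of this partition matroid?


Rank of a partition matroid = sum of min(|Si|, ci) for each block.
= min(8,2) + min(5,3) + min(5,4) + min(6,6) + min(6,1) + min(5,4)
= 2 + 3 + 4 + 6 + 1 + 4
= 20.

20


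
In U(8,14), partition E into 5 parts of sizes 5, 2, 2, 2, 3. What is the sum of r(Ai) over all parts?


r(Ai) = min(|Ai|, 8) for each part.
Sum = min(5,8) + min(2,8) + min(2,8) + min(2,8) + min(3,8)
    = 5 + 2 + 2 + 2 + 3
    = 14.

14


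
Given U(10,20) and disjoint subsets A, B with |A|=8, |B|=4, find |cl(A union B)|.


|A union B| = 8 + 4 = 12 (disjoint).
In U(10,20), cl(S) = S if |S| < 10, else cl(S) = E.
Since 12 >= 10, cl(A union B) = E.
|cl(A union B)| = 20.

20


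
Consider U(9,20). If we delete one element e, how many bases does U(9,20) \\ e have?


Deleting e from U(9,20) gives U(9,19) since n > r.
Bases of U(9,19) = C(19,9) = 92378.

92378


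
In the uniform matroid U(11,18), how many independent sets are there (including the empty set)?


Independent sets of U(11,18) are all subsets of size <= 11.
Count = (18 choose 0) + (18 choose 1) + (18 choose 2) + (18 choose 3) + (18 choose 4) + (18 choose 5) + (18 choose 6) + (18 choose 7) + (18 choose 8) + (18 choose 9) + (18 choose 10) + (18 choose 11)
     = 1 + 18 + 153 + 816 + 3060 + 8568 + 18564 + 31824 + 43758 + 48620 + 43758 + 31824
     = 230964.

230964


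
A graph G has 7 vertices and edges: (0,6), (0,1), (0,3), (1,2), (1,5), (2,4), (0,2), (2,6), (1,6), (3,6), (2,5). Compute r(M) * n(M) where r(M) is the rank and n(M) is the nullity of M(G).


r(M) = |V| - c = 7 - 1 = 6.
nullity = |E| - r(M) = 11 - 6 = 5.
Product = 6 * 5 = 30.

30


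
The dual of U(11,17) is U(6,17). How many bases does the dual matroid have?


The dual of U(r,n) is U(n-r, n) = U(6,17).
Bases of U(6,17) are all (6)-element subsets.
|B(M*)| = C(17,6) = 17! / (6! * 11!) = 12376.

12376


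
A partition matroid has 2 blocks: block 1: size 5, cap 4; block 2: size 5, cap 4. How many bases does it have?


A basis picks exactly ci elements from block i.
Number of bases = product of C(|Si|, ci).
= C(5,4) * C(5,4)
= 5 * 5
= 25.

25


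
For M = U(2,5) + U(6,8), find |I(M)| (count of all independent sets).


For a direct sum, |I(M1+M2)| = |I(M1)| * |I(M2)|.
|I(U(2,5))| = sum C(5,k) for k=0..2 = 16.
|I(U(6,8))| = sum C(8,k) for k=0..6 = 247.
Total = 16 * 247 = 3952.

3952


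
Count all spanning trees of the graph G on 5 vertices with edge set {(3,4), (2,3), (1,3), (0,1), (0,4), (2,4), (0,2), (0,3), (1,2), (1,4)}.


By Kirchhoff's matrix tree theorem, the number of spanning trees equals
the determinant of any cofactor of the Laplacian matrix L.
G has 5 vertices and 10 edges.
Computing the (4 x 4) cofactor determinant gives 125.

125


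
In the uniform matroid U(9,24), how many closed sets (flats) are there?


Flats of U(9,24): every subset of size < 9 is a flat, plus E itself.
Count = (24 choose 0) + (24 choose 1) + (24 choose 2) + (24 choose 3) + (24 choose 4) + (24 choose 5) + (24 choose 6) + (24 choose 7) + (24 choose 8) + 1
     = 1 + 24 + 276 + 2024 + 10626 + 42504 + 134596 + 346104 + 735471 + 1
     = 1271627.

1271627


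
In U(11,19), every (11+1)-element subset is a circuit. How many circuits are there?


In U(11,19), circuits are the (12)-element subsets.
Any set of 12 elements is dependent, and removing any one element gives
an independent set of size 11, so it is a minimal dependent set.
Number of circuits = C(19,12) = 19! / (12! * 7!) = 50388.

50388


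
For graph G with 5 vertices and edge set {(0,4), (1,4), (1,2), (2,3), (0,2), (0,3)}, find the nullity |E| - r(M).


Cycle rank (nullity) = |E| - r(M) = |E| - (|V| - c).
|E| = 6, |V| = 5, c = 1.
Nullity = 6 - (5 - 1) = 6 - 4 = 2.

2


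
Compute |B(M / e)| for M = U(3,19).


Contracting e from U(3,19) gives U(2,18).
Bases of U(2,18) = (18 choose 2) = 153.

153


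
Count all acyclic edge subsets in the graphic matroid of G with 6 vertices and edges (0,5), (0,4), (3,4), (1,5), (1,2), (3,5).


An independent set in a graphic matroid is an acyclic edge subset.
G has 6 vertices and 6 edges.
Enumerate all 2^6 = 64 subsets, checking for acyclicity.
Total independent sets = 60.

60


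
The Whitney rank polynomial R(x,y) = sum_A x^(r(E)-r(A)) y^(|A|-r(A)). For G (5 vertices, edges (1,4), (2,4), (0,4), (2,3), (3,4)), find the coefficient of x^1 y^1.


R(x,y) = sum over A in 2^E of x^(r(E)-r(A)) * y^(|A|-r(A)).
G has 5 vertices, 5 edges. r(E) = 4.
Enumerate all 2^5 = 32 subsets.
Count subsets with r(E)-r(A)=1 and |A|-r(A)=1: 2.

2


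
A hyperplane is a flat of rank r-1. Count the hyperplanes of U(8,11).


Hyperplanes of U(8,11) are flats of rank 7.
In a uniform matroid, these are exactly the (7)-element subsets.
Count = C(11,7) = 11! / (7! * 4!) = 330.

330


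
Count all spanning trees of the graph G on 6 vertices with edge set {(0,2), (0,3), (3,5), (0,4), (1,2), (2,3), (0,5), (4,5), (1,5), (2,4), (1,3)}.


By Kirchhoff's matrix tree theorem, the number of spanning trees equals
the determinant of any cofactor of the Laplacian matrix L.
G has 6 vertices and 11 edges.
Computing the (5 x 5) cofactor determinant gives 224.

224


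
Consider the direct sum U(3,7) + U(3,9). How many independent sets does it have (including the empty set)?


For a direct sum, |I(M1+M2)| = |I(M1)| * |I(M2)|.
|I(U(3,7))| = sum C(7,k) for k=0..3 = 64.
|I(U(3,9))| = sum C(9,k) for k=0..3 = 130.
Total = 64 * 130 = 8320.

8320


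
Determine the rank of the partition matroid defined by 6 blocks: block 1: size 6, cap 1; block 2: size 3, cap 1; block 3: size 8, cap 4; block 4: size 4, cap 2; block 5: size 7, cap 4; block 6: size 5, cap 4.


Rank of a partition matroid = sum of min(|Si|, ci) for each block.
= min(6,1) + min(3,1) + min(8,4) + min(4,2) + min(7,4) + min(5,4)
= 1 + 1 + 4 + 2 + 4 + 4
= 16.

16


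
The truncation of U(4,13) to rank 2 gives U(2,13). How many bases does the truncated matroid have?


Truncating U(4,13) to rank 2 gives U(2,13).
Bases of U(2,13) are all 2-element subsets of 13 elements.
Number of bases = (13 choose 2) = 78.

78


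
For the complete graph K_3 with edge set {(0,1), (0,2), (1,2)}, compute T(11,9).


T(K_3; x,y) = x^2 + x + y.
T(11,9) = 121 + 11 + 9 = 141.

141


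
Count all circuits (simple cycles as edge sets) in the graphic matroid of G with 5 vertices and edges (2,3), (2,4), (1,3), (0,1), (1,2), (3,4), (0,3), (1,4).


A circuit in a graphic matroid = edge set of a simple cycle.
G has 5 vertices and 8 edges.
Enumerating all minimal edge subsets forming cycles...
Total circuits found: 12.

12


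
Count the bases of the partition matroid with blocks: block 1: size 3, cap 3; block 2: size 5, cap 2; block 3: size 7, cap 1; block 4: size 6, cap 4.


A basis picks exactly ci elements from block i.
Number of bases = product of C(|Si|, ci).
= C(3,3) * C(5,2) * C(7,1) * C(6,4)
= 1 * 10 * 7 * 15
= 1050.

1050


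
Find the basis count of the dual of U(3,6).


The dual of U(r,n) is U(n-r, n) = U(3,6).
Bases of U(3,6) are all (3)-element subsets.
|B(M*)| = (6 choose 3) = 20.

20


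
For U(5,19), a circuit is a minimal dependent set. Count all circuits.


In U(5,19), circuits are the (6)-element subsets.
Any set of 6 elements is dependent, and removing any one element gives
an independent set of size 5, so it is a minimal dependent set.
Number of circuits = (19 choose 6) = 27132.

27132


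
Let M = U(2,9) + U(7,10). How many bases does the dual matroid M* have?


(M1+M2)* = M1* + M2*.
M1* = U(7,9), bases: C(9,7) = 36.
M2* = U(3,10), bases: C(10,3) = 120.
|B(M*)| = 36 * 120 = 4320.

4320


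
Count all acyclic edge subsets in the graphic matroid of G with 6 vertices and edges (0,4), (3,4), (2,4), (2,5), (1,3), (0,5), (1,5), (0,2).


An independent set in a graphic matroid is an acyclic edge subset.
G has 6 vertices and 8 edges.
Enumerate all 2^8 = 256 subsets, checking for acyclicity.
Total independent sets = 182.

182


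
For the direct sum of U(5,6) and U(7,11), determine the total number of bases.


Bases of a direct sum M1 + M2: |B| = |B(M1)| * |B(M2)|.
|B(U(5,6))| = C(6,5) = 6.
|B(U(7,11))| = C(11,7) = 330.
Total bases = 6 * 330 = 1980.

1980


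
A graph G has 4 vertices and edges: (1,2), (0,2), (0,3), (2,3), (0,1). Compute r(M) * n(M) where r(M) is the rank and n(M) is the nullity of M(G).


r(M) = |V| - c = 4 - 1 = 3.
nullity = |E| - r(M) = 5 - 3 = 2.
Product = 3 * 2 = 6.

6


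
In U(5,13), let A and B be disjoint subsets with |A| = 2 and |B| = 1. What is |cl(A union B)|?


|A union B| = 2 + 1 = 3 (disjoint).
In U(5,13), cl(S) = S if |S| < 5, else cl(S) = E.
Since 3 < 5, cl(A union B) = A union B.
|cl(A union B)| = 3.

3


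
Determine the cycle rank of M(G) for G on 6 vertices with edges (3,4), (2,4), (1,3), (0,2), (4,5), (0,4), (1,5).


Cycle rank (nullity) = |E| - r(M) = |E| - (|V| - c).
|E| = 7, |V| = 6, c = 1.
Nullity = 7 - (6 - 1) = 7 - 5 = 2.

2


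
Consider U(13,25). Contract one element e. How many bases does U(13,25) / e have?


Contracting e from U(13,25) gives U(12,24).
Bases of U(12,24) = C(24,12) = 2704156.

2704156


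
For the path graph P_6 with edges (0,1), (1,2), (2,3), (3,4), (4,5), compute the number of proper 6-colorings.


P(P_6, k) = k * (k-1)^(5).
P(6) = 6 * 5^5 = 6 * 3125 = 18750.

18750


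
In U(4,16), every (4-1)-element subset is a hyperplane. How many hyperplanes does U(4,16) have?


Hyperplanes of U(4,16) are flats of rank 3.
In a uniform matroid, these are exactly the (3)-element subsets.
Count = (16 choose 3) = 560.

560


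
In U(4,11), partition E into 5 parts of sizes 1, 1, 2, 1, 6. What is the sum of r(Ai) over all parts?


r(Ai) = min(|Ai|, 4) for each part.
Sum = min(1,4) + min(1,4) + min(2,4) + min(1,4) + min(6,4)
    = 1 + 1 + 2 + 1 + 4
    = 9.

9


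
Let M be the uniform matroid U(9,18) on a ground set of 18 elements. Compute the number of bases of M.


Bases of U(9,18) are all 9-element subsets of the 18-element ground set.
Number of bases = C(18,9).
C(18,9) = 18! / (9! * 9!) = 48620.

48620


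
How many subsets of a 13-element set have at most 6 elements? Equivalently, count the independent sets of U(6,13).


Independent sets of U(6,13) are all subsets of size <= 6.
Count = (13 choose 0) + (13 choose 1) + (13 choose 2) + (13 choose 3) + (13 choose 4) + (13 choose 5) + (13 choose 6)
     = 1 + 13 + 78 + 286 + 715 + 1287 + 1716
     = 4096.

4096


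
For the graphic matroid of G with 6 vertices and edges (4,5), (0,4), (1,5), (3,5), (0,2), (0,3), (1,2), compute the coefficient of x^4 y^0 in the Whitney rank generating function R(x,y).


R(x,y) = sum over A in 2^E of x^(r(E)-r(A)) * y^(|A|-r(A)).
G has 6 vertices, 7 edges. r(E) = 5.
Enumerate all 2^7 = 128 subsets.
Count subsets with r(E)-r(A)=4 and |A|-r(A)=0: 7.

7


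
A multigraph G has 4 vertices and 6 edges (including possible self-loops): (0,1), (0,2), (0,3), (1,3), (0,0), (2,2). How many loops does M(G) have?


In a graphic matroid, a loop is a self-loop edge (u,u) with rank 0.
Examining all 6 edges for self-loops...
Self-loops found: (0,0), (2,2)
Number of loops = 2.

2


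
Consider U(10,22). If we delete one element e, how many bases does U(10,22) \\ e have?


Deleting e from U(10,22) gives U(10,21) since n > r.
Bases of U(10,21) = C(21,10) = 352716.

352716


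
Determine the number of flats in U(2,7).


Flats of U(2,7): every subset of size < 2 is a flat, plus E itself.
Count = (7 choose 0) + (7 choose 1) + 1
     = 1 + 7 + 1
     = 9.

9


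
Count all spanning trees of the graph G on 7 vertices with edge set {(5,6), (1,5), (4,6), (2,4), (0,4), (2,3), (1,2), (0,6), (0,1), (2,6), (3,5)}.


By Kirchhoff's matrix tree theorem, the number of spanning trees equals
the determinant of any cofactor of the Laplacian matrix L.
G has 7 vertices and 11 edges.
Computing the (6 x 6) cofactor determinant gives 199.

199


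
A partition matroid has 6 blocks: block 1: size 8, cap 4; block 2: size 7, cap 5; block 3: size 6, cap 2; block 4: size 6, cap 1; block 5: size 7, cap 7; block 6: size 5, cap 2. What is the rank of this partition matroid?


Rank of a partition matroid = sum of min(|Si|, ci) for each block.
= min(8,4) + min(7,5) + min(6,2) + min(6,1) + min(7,7) + min(5,2)
= 4 + 5 + 2 + 1 + 7 + 2
= 21.

21


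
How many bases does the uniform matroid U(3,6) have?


Bases of U(3,6) are all 3-element subsets of the 6-element ground set.
Number of bases = C(6,3).
C(6,3) = (6 * 5 * 4) / (1 * 2 * 3) = 20.

20


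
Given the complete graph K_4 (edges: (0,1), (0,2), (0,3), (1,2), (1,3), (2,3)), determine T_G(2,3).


T(K_4; x,y) = x^3 + 3x^2 + 4xy + 2x + y^3 + 3y^2 + 2y.
Substituting x=2, y=3:
= 8 + 12 + 24 + 4 + 27 + 27 + 6
= 108.

108


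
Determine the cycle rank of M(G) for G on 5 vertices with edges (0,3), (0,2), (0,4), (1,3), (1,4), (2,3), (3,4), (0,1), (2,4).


Cycle rank (nullity) = |E| - r(M) = |E| - (|V| - c).
|E| = 9, |V| = 5, c = 1.
Nullity = 9 - (5 - 1) = 9 - 4 = 5.

5


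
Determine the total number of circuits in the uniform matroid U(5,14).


In U(5,14), circuits are the (6)-element subsets.
Any set of 6 elements is dependent, and removing any one element gives
an independent set of size 5, so it is a minimal dependent set.
Number of circuits = C(14,6) = 3003.

3003


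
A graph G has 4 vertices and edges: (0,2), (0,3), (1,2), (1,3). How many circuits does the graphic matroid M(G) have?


A circuit in a graphic matroid = edge set of a simple cycle.
G has 4 vertices and 4 edges.
Enumerating all minimal edge subsets forming cycles...
Total circuits found: 1.

1


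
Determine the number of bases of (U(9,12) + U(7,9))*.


(M1+M2)* = M1* + M2*.
M1* = U(3,12), bases: C(12,3) = 220.
M2* = U(2,9), bases: C(9,2) = 36.
|B(M*)| = 220 * 36 = 7920.

7920


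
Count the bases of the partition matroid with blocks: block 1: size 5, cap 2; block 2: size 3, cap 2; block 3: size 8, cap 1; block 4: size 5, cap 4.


A basis picks exactly ci elements from block i.
Number of bases = product of C(|Si|, ci).
= C(5,2) * C(3,2) * C(8,1) * C(5,4)
= 10 * 3 * 8 * 5
= 1200.

1200


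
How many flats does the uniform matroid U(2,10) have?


Flats of U(2,10): every subset of size < 2 is a flat, plus E itself.
Count = C(10,0) + C(10,1) + 1
     = 1 + 10 + 1
     = 12.

12


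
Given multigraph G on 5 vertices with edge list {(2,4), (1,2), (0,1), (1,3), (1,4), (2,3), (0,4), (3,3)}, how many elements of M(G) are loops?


In a graphic matroid, a loop is a self-loop edge (u,u) with rank 0.
Examining all 8 edges for self-loops...
Self-loops found: (3,3)
Number of loops = 1.

1


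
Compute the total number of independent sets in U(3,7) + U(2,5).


For a direct sum, |I(M1+M2)| = |I(M1)| * |I(M2)|.
|I(U(3,7))| = sum C(7,k) for k=0..3 = 64.
|I(U(2,5))| = sum C(5,k) for k=0..2 = 16.
Total = 64 * 16 = 1024.

1024


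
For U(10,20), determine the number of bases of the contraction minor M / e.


Contracting e from U(10,20) gives U(9,19).
Bases of U(9,19) = C(19,9) = 92378.

92378
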